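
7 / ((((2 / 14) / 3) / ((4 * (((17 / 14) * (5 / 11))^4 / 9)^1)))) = 52200625 / 8608908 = 6.06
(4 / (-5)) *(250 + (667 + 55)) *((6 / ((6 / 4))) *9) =-27993.60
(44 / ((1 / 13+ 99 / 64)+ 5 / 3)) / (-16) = -6864 / 8213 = -0.84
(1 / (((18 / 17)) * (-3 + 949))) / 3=17 / 51084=0.00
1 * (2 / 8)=1 / 4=0.25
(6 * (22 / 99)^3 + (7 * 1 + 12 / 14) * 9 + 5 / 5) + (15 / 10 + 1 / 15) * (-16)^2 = 472.85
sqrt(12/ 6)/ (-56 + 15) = -0.03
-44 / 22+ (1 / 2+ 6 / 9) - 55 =-335 / 6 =-55.83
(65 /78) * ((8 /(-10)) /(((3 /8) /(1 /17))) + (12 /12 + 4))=1243 /306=4.06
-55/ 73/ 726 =-0.00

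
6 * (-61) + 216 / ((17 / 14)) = -3198 / 17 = -188.12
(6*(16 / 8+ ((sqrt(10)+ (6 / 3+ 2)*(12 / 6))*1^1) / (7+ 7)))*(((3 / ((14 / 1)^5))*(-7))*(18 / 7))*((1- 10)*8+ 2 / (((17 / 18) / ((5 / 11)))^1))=269001*sqrt(10) / 88001452+ 2421009 / 22000363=0.12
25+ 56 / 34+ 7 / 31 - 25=987 / 527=1.87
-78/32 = -39/16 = -2.44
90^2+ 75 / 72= 194425 / 24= 8101.04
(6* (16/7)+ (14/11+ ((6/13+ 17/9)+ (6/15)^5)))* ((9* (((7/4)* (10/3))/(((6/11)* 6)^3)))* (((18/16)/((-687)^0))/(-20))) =-59095360973/40435200000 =-1.46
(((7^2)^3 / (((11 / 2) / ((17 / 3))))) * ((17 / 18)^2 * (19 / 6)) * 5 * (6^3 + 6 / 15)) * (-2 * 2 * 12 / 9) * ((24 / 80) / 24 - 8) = 421836562188433 / 26730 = 15781390280.15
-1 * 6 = -6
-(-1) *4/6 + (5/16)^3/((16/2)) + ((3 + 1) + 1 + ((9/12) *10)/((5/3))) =999799/98304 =10.17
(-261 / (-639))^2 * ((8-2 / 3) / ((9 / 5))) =92510 / 136107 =0.68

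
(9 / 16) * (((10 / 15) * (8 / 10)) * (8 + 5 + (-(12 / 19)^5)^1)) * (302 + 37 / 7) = 41222351223 / 34665386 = 1189.15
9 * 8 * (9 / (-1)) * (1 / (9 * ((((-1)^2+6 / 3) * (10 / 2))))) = -24 / 5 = -4.80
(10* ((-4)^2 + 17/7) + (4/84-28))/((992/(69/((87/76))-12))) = 82075/10788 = 7.61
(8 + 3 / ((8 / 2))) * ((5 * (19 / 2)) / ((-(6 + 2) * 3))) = -3325 / 192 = -17.32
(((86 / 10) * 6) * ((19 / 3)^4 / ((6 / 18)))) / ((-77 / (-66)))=22415212 / 105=213478.21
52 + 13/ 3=169/ 3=56.33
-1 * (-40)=40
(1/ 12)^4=1/ 20736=0.00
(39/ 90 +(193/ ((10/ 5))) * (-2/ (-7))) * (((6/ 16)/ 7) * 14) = 5881/ 280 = 21.00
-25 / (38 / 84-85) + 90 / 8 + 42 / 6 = 263423 / 14204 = 18.55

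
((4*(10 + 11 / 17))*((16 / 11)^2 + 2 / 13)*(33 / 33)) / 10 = 15204 / 1573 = 9.67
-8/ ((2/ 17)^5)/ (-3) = 1419857/ 12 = 118321.42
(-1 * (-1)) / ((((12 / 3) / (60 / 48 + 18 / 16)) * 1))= 19 / 32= 0.59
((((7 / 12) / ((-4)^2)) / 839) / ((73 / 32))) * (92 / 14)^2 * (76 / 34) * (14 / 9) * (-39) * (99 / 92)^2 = -0.13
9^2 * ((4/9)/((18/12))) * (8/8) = 24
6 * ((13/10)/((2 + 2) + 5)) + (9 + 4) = 208/15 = 13.87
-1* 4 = -4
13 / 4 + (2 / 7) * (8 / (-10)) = 423 / 140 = 3.02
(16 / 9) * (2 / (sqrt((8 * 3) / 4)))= 16 * sqrt(6) / 27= 1.45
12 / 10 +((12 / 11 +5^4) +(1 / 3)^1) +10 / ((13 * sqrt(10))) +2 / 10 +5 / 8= sqrt(10) / 13 +829553 / 1320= 628.69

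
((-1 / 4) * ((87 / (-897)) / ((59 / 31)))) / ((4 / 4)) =899 / 70564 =0.01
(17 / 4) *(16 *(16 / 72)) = 136 / 9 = 15.11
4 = 4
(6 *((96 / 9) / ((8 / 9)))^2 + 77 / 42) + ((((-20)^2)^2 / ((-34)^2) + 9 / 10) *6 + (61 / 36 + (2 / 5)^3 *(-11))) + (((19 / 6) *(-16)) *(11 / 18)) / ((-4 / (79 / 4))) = 1809860236 / 975375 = 1855.55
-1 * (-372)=372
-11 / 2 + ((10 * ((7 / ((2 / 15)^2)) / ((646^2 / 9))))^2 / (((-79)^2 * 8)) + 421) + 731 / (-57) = 42015605642239997195 / 104341118429308416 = 402.68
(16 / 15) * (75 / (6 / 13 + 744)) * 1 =520 / 4839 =0.11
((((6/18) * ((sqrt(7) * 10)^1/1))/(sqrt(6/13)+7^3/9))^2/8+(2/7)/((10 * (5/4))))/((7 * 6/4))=24183434632583/8591015014473675- 6019650 * sqrt(78)/2337691160401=0.00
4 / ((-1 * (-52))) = 1 / 13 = 0.08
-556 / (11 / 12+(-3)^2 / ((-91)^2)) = -55250832 / 91199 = -605.83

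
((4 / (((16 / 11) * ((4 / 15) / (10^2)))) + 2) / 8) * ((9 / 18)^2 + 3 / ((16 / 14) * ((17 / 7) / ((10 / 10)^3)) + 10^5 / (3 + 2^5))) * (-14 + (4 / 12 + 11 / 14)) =-8740340277 / 20926976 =-417.66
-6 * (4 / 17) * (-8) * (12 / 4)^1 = 33.88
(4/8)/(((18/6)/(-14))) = -7/3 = -2.33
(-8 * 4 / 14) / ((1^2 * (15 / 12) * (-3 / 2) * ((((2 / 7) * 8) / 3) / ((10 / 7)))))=16 / 7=2.29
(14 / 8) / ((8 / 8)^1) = 7 / 4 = 1.75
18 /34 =9 /17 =0.53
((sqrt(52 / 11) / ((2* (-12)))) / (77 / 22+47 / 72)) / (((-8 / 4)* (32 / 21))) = 63* sqrt(143) / 105248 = 0.01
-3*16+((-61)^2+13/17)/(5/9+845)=-564033/12937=-43.60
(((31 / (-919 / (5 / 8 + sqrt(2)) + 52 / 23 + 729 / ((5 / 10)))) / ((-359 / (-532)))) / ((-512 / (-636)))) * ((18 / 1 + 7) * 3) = 23902476833025 * sqrt(2) / 25917129602194 + 2434032515610675 / 829348147270208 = 4.24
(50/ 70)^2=25/ 49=0.51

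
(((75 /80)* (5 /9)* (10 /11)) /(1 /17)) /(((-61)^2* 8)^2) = 0.00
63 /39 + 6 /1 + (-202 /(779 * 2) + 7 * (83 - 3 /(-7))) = 591.49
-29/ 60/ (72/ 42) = -203/ 720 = -0.28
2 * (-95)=-190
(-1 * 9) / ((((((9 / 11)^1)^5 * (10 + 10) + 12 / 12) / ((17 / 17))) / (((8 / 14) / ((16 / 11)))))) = -15944049 / 37576868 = -0.42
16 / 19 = 0.84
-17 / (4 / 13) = -221 / 4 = -55.25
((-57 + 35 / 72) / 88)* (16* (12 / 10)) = -4069 / 330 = -12.33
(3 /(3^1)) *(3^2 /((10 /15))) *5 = 135 /2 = 67.50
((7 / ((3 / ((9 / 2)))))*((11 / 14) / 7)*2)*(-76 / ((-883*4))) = 627 / 12362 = 0.05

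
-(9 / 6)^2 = -9 / 4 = -2.25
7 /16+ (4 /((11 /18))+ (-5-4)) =-355 /176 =-2.02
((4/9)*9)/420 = 1/105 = 0.01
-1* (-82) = 82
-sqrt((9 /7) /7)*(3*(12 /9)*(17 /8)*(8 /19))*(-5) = 1020 /133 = 7.67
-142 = -142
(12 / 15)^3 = 64 / 125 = 0.51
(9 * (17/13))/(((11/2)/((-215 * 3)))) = -197370/143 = -1380.21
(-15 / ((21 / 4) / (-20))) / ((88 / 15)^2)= 5625 / 3388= 1.66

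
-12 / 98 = -6 / 49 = -0.12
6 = 6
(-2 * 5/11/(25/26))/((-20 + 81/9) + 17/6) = 312/2695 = 0.12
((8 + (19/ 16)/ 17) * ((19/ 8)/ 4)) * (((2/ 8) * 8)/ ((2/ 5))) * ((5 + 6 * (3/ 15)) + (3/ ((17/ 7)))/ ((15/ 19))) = 6881325/ 36992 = 186.02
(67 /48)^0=1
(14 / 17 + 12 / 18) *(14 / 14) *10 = 14.90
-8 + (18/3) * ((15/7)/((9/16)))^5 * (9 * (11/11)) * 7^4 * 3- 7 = 6553599685/21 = 312076175.48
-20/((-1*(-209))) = -20/209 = -0.10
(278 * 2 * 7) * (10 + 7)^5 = 5526083444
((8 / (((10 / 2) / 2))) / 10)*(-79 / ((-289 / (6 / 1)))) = 3792 / 7225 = 0.52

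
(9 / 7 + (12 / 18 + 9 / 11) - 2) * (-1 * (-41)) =31.59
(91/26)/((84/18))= 3/4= 0.75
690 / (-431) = -690 / 431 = -1.60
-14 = -14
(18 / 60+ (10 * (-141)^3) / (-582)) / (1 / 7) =327044487 / 970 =337159.26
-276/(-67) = 276/67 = 4.12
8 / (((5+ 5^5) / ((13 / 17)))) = 52 / 26605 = 0.00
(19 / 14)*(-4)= -38 / 7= -5.43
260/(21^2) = 260/441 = 0.59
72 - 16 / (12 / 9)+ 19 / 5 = 319 / 5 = 63.80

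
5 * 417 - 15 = 2070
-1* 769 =-769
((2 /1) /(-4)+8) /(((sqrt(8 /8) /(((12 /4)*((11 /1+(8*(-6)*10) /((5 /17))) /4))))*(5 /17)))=-248013 /8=-31001.62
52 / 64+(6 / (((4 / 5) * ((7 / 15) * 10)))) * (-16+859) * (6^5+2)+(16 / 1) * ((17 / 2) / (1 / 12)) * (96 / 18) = 1181208659 / 112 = 10546505.88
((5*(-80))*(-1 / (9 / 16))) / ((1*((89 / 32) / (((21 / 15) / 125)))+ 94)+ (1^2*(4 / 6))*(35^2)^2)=1433600 / 2017530129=0.00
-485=-485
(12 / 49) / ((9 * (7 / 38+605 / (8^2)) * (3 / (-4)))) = -19456 / 5168079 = -0.00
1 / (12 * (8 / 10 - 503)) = -5 / 30132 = -0.00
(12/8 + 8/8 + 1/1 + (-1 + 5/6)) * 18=60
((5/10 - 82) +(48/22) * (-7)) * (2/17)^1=-2129/187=-11.39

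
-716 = -716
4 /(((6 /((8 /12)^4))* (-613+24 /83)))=-0.00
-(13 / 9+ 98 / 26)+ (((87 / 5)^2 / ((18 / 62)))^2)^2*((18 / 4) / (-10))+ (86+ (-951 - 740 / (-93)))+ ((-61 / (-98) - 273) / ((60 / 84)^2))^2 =-3770167109337591424502 / 7083984375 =-532209969666.62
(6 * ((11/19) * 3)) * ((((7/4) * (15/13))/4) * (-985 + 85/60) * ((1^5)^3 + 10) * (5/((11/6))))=-613460925/3952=-155227.97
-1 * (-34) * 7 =238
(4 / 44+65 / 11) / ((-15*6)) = -0.07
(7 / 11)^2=49 / 121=0.40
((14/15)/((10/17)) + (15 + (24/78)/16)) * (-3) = -64763/1300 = -49.82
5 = 5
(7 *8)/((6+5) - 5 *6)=-56/19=-2.95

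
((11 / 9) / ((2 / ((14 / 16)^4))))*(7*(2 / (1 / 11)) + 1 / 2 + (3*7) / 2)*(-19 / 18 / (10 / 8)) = -5519899 / 110592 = -49.91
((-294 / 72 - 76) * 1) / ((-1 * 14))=961 / 168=5.72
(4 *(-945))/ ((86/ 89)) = -168210/ 43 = -3911.86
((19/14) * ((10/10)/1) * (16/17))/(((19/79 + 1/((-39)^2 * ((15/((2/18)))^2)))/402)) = 66905756821800/31337719063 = 2134.99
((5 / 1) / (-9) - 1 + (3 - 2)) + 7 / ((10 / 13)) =769 / 90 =8.54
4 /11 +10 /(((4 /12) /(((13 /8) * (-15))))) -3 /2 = -32225 /44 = -732.39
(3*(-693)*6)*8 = -99792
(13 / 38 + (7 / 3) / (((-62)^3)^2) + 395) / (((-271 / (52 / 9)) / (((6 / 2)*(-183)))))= 1015012172652850333 / 219348309766512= 4627.40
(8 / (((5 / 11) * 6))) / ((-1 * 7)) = -44 / 105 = -0.42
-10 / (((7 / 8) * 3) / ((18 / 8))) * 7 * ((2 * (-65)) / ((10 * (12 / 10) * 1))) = 650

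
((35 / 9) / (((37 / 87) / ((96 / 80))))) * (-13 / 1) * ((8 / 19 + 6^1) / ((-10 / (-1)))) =-321958 / 3515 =-91.60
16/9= 1.78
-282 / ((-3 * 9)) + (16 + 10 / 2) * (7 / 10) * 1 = 2263 / 90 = 25.14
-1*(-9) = 9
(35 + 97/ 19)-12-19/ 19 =515/ 19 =27.11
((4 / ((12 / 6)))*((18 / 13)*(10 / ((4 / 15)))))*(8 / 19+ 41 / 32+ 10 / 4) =1724625 / 3952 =436.39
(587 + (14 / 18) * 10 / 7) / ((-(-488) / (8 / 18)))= 5293 / 9882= 0.54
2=2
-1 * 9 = -9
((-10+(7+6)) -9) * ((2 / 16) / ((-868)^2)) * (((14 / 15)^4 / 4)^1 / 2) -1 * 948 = -491955120049 / 518940000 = -948.00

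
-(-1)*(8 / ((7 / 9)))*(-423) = -30456 / 7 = -4350.86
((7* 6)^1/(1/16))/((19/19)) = 672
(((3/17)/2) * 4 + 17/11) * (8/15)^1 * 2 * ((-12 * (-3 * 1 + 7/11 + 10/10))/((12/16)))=90880/2057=44.18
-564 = -564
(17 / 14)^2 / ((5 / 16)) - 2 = 2.72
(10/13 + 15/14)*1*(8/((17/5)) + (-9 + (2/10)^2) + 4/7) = -601526/54145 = -11.11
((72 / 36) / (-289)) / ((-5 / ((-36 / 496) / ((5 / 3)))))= -0.00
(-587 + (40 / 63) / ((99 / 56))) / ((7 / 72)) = -597368 / 99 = -6034.02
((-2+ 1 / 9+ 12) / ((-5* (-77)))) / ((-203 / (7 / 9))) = -13 / 129195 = -0.00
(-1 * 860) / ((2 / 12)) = -5160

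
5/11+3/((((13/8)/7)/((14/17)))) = 26977/2431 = 11.10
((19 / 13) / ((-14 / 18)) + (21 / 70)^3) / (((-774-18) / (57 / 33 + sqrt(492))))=355813 / 88088000 + 18727 * sqrt(123) / 4004000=0.06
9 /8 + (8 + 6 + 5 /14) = 867 /56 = 15.48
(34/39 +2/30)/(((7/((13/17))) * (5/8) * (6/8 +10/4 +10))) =1952/157675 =0.01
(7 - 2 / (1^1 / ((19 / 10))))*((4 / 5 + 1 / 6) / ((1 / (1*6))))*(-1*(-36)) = 16704 / 25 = 668.16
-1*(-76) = 76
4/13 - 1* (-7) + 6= 173/13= 13.31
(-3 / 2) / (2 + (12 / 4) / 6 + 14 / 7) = -1 / 3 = -0.33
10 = 10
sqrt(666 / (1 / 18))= 18 *sqrt(37)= 109.49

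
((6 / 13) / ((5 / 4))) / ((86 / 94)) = 1128 / 2795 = 0.40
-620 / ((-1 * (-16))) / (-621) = 155 / 2484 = 0.06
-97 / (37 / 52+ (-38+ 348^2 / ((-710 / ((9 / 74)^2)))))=2451358780 / 1006105561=2.44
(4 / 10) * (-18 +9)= -18 / 5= -3.60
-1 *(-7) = 7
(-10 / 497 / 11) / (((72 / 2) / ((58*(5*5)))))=-3625 / 49203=-0.07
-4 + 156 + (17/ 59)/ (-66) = 591871/ 3894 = 152.00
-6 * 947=-5682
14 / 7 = 2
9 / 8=1.12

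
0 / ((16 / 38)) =0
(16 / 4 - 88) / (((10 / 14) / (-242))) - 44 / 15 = 426844 / 15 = 28456.27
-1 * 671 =-671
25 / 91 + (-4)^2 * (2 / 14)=233 / 91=2.56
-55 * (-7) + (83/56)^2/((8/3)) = 9679547/25088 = 385.82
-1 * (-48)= 48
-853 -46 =-899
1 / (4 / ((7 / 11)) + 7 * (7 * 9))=7 / 3131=0.00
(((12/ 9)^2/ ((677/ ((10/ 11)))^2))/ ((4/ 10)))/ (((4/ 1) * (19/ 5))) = 5000/ 9483285339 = 0.00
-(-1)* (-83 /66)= -83 /66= -1.26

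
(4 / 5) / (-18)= -2 / 45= -0.04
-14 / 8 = -7 / 4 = -1.75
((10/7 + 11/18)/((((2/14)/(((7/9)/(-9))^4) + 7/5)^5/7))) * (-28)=-0.00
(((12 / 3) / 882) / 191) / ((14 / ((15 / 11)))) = 0.00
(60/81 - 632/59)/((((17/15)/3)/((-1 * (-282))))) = -7443.15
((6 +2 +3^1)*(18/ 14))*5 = 495/ 7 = 70.71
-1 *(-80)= 80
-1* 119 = -119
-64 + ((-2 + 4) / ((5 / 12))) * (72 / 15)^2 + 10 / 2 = 6449 / 125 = 51.59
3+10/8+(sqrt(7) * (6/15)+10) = 2 * sqrt(7)/5+57/4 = 15.31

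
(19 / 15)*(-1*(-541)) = 10279 / 15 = 685.27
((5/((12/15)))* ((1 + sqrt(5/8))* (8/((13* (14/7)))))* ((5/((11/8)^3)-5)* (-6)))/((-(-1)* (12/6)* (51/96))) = 189000* sqrt(10)/22627 + 756000/22627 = 59.83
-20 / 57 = -0.35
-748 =-748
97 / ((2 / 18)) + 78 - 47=904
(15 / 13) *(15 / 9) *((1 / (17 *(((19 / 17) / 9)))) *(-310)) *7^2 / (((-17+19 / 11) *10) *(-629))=-179025 / 1242904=-0.14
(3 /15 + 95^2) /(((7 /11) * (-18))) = -27577 /35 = -787.91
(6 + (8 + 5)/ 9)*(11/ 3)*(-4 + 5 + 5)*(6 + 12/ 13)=14740/ 13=1133.85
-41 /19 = -2.16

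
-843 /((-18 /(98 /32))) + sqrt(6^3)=6 * sqrt(6) + 13769 /96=158.12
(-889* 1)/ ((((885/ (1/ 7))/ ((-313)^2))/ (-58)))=721639654/ 885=815412.04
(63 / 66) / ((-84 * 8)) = -1 / 704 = -0.00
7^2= 49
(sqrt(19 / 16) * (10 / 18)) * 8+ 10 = 14.84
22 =22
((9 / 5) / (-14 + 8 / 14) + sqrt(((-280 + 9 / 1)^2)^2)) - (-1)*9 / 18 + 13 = 17261776 / 235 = 73454.37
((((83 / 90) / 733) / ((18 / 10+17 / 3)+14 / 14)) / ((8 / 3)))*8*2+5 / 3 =465704 / 279273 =1.67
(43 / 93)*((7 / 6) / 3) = 301 / 1674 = 0.18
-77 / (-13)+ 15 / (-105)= 526 / 91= 5.78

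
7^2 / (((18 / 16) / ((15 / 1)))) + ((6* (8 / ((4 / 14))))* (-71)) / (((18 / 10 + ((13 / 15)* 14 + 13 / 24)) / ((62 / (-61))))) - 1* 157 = 47111437 / 35319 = 1333.88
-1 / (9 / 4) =-4 / 9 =-0.44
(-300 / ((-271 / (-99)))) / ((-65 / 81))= 481140 / 3523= 136.57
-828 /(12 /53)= -3657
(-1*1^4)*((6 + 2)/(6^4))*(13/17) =-0.00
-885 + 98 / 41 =-36187 / 41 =-882.61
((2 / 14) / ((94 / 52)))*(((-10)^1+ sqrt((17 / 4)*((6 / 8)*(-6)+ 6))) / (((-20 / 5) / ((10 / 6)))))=325 / 987-65*sqrt(102) / 7896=0.25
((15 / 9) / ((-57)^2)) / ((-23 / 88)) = -440 / 224181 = -0.00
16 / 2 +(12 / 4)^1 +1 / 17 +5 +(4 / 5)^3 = 35213 / 2125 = 16.57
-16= -16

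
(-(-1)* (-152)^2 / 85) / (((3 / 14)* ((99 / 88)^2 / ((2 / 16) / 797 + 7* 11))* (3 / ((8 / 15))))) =3387769462784 / 246930525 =13719.52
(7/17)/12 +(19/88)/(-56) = 7655/251328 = 0.03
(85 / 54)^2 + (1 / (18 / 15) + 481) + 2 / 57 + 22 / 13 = 350070157 / 720252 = 486.04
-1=-1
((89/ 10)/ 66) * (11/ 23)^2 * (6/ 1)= 0.19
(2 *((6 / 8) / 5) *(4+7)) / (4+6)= 33 / 100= 0.33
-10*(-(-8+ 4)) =-40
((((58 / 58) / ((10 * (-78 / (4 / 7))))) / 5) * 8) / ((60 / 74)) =-0.00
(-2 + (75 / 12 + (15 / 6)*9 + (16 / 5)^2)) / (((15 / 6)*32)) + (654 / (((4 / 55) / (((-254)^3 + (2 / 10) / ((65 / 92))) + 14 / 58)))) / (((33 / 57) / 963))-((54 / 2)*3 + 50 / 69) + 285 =-51009282329235243143513 / 208104000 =-245114377086626.13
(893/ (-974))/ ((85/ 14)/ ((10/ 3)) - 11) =12502/ 125159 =0.10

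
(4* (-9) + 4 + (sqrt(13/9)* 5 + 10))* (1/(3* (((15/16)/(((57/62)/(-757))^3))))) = 905388/64616394942815 - 13718* sqrt(13)/12923278988563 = 0.00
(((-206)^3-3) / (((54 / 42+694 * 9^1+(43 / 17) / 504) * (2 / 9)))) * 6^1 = -2022297440184 / 53526787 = -37781.04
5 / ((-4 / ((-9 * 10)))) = 225 / 2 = 112.50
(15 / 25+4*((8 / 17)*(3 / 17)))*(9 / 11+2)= 41757 / 15895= 2.63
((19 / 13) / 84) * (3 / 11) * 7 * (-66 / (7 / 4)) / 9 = -38 / 273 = -0.14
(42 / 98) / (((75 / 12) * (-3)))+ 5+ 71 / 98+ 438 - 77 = 898419 / 2450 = 366.70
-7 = -7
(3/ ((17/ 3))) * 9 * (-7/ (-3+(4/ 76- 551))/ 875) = 1539/ 22365625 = 0.00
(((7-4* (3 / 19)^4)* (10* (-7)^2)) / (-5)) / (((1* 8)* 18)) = -44684227 / 9383112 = -4.76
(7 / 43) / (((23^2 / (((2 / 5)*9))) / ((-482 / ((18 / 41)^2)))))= -2835847 / 1023615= -2.77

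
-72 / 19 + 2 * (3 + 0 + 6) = 270 / 19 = 14.21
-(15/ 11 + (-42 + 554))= -5647/ 11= -513.36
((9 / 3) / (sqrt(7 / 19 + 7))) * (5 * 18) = 27 * sqrt(665) / 7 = 99.47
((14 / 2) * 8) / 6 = 28 / 3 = 9.33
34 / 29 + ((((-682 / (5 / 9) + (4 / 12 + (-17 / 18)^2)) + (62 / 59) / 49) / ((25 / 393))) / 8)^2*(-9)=-16417157377099077976202141 / 314122599504000000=-52263534.69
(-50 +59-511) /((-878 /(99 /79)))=24849 /34681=0.72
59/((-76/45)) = -2655/76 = -34.93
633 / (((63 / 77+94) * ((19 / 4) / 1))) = 27852 / 19817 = 1.41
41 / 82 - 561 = -1121 / 2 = -560.50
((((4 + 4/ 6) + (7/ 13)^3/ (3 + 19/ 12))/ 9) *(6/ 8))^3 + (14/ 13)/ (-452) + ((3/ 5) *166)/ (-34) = -56762263685812376778161/ 19766196998412374367000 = -2.87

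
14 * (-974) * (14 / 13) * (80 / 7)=-2181760 / 13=-167827.69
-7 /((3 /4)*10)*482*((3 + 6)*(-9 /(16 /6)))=136647 /10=13664.70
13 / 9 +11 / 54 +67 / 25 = 5843 / 1350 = 4.33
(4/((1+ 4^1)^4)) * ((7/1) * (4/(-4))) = -28/625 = -0.04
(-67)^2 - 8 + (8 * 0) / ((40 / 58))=4481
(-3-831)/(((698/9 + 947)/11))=-82566/9221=-8.95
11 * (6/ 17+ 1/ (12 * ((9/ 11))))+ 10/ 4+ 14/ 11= 177229/ 20196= 8.78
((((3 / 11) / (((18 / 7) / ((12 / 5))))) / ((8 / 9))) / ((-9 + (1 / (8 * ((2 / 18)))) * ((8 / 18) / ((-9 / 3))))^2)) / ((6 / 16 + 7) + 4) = 0.00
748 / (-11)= -68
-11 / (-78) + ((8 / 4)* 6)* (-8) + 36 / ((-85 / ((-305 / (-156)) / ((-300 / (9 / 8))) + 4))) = -51740513 / 530400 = -97.55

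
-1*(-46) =46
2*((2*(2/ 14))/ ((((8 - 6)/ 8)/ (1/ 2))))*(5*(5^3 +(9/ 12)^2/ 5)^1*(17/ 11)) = 170153/ 154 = 1104.89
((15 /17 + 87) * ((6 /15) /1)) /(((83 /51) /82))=8856 /5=1771.20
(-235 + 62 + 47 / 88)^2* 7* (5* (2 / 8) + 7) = 1717744.29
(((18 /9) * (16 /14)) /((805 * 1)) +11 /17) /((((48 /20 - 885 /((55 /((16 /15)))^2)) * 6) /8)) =0.42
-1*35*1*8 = -280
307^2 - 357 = 93892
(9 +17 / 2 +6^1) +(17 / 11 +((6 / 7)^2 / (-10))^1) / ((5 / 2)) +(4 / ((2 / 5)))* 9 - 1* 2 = 3020793 / 26950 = 112.09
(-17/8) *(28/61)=-119/122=-0.98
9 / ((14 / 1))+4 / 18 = 109 / 126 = 0.87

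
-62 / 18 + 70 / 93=-751 / 279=-2.69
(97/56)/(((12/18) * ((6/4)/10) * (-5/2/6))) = -291/7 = -41.57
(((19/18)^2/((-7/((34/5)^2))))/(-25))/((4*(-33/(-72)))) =208658/1299375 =0.16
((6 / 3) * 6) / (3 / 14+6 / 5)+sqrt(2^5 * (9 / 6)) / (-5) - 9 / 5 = 1103 / 165 - 4 * sqrt(3) / 5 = 5.30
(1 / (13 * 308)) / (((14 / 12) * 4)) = 3 / 56056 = 0.00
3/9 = 1/3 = 0.33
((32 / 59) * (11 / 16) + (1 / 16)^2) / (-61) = -5691 / 921344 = -0.01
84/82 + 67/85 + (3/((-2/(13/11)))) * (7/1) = -812431/76670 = -10.60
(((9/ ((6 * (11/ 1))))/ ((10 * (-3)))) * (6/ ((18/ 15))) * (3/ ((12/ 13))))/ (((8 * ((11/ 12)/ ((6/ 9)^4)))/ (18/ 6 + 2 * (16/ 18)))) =-559/ 58806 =-0.01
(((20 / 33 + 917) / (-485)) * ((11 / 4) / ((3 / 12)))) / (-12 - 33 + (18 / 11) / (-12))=666182 / 1444815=0.46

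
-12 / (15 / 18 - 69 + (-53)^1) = 72 / 727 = 0.10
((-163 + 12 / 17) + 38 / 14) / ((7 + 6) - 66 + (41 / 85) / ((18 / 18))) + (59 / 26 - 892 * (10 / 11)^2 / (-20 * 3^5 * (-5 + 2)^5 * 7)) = 855855231083 / 161246757672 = 5.31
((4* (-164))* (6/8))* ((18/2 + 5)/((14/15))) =-7380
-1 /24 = -0.04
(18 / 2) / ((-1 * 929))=-9 / 929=-0.01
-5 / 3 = -1.67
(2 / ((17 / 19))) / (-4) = -0.56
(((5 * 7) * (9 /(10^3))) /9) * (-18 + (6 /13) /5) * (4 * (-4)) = 16296 /1625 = 10.03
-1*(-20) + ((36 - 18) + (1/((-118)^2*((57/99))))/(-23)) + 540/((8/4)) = 1874114671/6084788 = 308.00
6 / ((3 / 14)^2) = 392 / 3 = 130.67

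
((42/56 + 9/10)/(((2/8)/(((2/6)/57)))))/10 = 11/2850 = 0.00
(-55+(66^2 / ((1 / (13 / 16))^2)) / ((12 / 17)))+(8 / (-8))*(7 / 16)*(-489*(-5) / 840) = 1028493 / 256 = 4017.55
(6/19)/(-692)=-3/6574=-0.00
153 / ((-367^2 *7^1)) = -0.00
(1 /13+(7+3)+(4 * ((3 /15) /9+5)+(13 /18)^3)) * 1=30.54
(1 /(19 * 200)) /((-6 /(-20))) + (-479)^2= 261562741 /1140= 229441.00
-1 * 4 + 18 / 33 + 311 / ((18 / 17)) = 57473 / 198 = 290.27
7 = 7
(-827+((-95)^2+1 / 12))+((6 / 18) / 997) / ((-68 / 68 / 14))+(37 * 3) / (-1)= 96753809 / 11964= 8087.08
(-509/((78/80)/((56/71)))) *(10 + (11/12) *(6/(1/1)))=-17672480/2769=-6382.26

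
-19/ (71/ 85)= -1615/ 71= -22.75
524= 524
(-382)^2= 145924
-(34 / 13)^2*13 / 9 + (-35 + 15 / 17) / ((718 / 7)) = -7292578 / 714051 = -10.21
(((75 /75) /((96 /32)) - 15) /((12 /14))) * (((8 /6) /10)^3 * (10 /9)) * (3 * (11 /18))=-13552 /164025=-0.08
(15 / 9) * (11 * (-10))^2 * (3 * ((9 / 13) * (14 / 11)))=693000 / 13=53307.69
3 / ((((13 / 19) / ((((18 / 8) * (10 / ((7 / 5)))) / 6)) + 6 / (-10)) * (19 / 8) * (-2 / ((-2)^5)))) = -58.66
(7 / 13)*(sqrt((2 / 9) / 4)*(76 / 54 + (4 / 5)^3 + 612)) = 77.92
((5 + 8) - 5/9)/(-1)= -112/9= -12.44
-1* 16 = -16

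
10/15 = 2/3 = 0.67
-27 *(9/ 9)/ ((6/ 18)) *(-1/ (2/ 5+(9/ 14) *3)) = 5670/ 163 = 34.79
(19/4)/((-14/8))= -19/7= -2.71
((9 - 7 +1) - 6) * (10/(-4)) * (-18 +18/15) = -126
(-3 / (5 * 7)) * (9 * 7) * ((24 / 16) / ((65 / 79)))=-6399 / 650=-9.84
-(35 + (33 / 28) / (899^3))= -712041245053 / 20344035572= -35.00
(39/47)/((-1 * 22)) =-39/1034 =-0.04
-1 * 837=-837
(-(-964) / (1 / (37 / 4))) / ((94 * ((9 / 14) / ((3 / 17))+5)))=10.98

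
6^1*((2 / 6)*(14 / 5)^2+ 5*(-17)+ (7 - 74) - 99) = -37258 / 25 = -1490.32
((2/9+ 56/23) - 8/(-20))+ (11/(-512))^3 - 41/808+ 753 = 10607108071682987/14030450196480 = 756.01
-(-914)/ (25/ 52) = 47528/ 25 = 1901.12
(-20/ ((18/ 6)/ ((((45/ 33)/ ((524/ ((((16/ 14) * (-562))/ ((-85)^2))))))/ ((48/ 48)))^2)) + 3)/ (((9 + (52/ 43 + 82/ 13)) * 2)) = 71256213812388657/ 784625760735756170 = 0.09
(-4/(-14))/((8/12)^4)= 81/56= 1.45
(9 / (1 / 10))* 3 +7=277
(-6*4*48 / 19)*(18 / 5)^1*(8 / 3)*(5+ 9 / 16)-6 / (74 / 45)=-11393433 / 3515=-3241.37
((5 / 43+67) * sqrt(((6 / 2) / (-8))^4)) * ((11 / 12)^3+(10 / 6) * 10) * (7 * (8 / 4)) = 101451077 / 44032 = 2304.03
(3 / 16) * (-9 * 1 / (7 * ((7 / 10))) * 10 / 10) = -135 / 392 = -0.34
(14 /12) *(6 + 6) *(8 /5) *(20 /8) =56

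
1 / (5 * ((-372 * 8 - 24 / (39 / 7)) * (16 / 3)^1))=-39 / 3099520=-0.00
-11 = -11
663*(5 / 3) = 1105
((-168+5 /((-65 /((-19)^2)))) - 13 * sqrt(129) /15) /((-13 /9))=3 * sqrt(129) /5+22905 /169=142.35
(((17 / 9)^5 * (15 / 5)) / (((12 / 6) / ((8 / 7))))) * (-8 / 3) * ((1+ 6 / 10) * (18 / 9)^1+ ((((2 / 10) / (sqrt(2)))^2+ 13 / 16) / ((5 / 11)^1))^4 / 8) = -506.35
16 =16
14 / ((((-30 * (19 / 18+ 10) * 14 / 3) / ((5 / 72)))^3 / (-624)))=39 / 49427116928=0.00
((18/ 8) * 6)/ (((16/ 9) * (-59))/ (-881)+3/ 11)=2354913/ 68342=34.46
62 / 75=0.83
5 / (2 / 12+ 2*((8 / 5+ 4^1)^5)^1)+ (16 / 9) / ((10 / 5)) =1653064078 / 1858747869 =0.89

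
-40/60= -2/3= -0.67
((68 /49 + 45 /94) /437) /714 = 8597 /1437154908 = 0.00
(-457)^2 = 208849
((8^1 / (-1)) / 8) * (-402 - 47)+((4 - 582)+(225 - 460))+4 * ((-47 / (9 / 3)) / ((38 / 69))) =-9078 / 19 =-477.79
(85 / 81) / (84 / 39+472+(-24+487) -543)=1105 / 415044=0.00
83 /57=1.46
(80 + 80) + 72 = 232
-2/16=-1/8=-0.12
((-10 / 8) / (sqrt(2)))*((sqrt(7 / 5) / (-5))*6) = 3*sqrt(70) / 20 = 1.25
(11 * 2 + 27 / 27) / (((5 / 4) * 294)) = 46 / 735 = 0.06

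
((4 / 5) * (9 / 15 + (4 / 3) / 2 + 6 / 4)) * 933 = 51626 / 25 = 2065.04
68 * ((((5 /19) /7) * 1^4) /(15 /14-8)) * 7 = -4760 /1843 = -2.58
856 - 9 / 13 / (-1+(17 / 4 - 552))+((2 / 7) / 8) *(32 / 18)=1538951888 / 1797705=856.06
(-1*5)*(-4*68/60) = 68/3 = 22.67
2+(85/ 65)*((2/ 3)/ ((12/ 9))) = 69/ 26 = 2.65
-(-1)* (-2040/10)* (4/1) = -816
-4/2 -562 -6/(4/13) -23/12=-7025/12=-585.42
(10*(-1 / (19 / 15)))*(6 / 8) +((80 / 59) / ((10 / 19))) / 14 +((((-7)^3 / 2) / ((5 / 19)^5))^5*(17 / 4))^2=442815427837255017369923438977862965665788121356408077309606937252019144666996956675868035669967 / 11418887879699468612670898437500000000000000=38779207966871585268576180000000000000000000000000000.00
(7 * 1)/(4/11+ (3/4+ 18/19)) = 5852/1723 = 3.40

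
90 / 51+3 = 4.76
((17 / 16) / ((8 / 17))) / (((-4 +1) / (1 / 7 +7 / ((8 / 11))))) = -158083 / 21504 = -7.35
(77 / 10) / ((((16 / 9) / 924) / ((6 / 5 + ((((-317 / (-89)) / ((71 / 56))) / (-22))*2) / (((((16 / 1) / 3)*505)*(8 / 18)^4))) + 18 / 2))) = 40811.44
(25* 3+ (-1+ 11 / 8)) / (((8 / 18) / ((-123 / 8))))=-667521 / 256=-2607.50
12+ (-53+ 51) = 10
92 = 92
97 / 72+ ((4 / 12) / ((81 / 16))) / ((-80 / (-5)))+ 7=16235 / 1944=8.35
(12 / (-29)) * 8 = -96 / 29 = -3.31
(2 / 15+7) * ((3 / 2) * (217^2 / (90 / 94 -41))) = -236810581 / 18820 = -12582.92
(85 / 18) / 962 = 85 / 17316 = 0.00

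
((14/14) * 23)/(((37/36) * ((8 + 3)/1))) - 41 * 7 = -115981/407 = -284.97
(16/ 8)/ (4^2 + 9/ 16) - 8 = -2088/ 265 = -7.88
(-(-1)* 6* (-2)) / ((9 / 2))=-8 / 3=-2.67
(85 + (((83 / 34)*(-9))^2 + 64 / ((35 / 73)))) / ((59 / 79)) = 2241249513 / 2387140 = 938.88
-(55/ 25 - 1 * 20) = 89/ 5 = 17.80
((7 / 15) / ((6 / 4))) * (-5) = -14 / 9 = -1.56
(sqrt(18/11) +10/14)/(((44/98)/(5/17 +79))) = 23590/187 +99078 * sqrt(22)/2057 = 352.07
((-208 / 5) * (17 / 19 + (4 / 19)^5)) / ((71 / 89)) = -41031496272 / 879015145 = -46.68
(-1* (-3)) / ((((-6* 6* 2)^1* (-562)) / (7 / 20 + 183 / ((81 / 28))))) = 34349 / 7283520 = 0.00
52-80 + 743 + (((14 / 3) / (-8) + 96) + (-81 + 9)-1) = 8849 / 12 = 737.42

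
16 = 16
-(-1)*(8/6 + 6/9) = 2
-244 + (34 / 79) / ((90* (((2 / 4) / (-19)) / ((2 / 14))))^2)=-1912648826 / 7838775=-244.00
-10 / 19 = -0.53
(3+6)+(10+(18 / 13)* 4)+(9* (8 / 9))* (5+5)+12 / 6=1385 / 13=106.54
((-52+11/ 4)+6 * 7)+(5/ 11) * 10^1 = -2.70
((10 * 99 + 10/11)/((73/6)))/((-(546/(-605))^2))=-181348750/1813539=-100.00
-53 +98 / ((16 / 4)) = -57 / 2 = -28.50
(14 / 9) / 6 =7 / 27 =0.26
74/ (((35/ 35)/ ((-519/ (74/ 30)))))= -15570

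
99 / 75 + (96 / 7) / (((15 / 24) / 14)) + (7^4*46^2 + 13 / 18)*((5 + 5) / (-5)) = -10160724.92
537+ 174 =711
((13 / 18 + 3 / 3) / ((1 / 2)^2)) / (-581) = -0.01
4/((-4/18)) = -18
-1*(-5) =5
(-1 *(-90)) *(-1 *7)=-630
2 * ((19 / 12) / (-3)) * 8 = -76 / 9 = -8.44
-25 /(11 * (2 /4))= -50 /11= -4.55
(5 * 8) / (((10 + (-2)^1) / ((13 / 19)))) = 65 / 19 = 3.42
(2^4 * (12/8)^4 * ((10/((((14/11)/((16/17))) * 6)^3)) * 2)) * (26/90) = 4429568/5055477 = 0.88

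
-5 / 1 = -5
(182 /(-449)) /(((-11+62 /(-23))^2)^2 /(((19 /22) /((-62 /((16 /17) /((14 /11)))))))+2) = 1935380356 /16307859347531341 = 0.00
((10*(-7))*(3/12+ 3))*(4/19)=-910/19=-47.89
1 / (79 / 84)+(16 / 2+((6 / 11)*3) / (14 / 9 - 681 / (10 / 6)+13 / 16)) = 2302603772 / 254171203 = 9.06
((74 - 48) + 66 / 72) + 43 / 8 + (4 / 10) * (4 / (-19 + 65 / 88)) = 6210229 / 192840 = 32.20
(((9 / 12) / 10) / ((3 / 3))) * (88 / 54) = 11 / 90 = 0.12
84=84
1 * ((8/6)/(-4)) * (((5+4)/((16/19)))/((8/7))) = -399/128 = -3.12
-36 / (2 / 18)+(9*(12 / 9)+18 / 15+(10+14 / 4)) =-2973 / 10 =-297.30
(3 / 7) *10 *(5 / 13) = 150 / 91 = 1.65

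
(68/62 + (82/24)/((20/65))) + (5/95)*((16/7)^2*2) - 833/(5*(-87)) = 2945962753/200872560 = 14.67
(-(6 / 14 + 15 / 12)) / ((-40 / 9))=423 / 1120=0.38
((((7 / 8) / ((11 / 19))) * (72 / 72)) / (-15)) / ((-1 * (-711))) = -133 / 938520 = -0.00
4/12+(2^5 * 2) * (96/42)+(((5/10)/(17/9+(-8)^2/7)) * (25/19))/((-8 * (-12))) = 520427101/3549504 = 146.62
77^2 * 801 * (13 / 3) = 20579559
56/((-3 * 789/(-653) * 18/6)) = 36568/7101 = 5.15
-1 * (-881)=881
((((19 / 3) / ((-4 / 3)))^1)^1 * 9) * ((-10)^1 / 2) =855 / 4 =213.75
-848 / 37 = -22.92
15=15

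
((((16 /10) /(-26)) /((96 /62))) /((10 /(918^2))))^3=-37571398479.60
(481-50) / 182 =431 / 182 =2.37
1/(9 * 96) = 1/864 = 0.00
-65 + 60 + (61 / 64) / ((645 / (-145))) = -43049 / 8256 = -5.21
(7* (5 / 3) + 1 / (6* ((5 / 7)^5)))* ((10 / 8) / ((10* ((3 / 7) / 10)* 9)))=183211 / 45000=4.07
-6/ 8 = -3/ 4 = -0.75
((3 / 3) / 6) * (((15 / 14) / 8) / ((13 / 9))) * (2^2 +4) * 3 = 135 / 364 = 0.37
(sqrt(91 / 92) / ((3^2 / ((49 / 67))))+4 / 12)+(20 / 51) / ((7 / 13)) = 49 * sqrt(2093) / 27738+379 / 357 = 1.14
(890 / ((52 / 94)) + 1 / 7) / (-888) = -24403 / 13468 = -1.81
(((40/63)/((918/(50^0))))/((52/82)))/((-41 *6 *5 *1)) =-1/1127763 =-0.00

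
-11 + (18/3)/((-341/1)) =-3757/341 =-11.02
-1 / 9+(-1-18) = -172 / 9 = -19.11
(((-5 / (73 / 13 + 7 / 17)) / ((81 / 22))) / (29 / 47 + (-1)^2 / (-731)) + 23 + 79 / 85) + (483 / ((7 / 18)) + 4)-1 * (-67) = 129634078743613 / 96990592320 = 1336.56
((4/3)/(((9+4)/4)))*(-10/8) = -20/39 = -0.51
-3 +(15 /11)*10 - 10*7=-653 /11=-59.36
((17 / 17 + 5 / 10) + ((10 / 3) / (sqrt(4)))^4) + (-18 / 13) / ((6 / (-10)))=11.52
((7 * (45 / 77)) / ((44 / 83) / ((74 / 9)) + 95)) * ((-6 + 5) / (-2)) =138195 / 6422746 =0.02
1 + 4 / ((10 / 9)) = 23 / 5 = 4.60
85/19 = 4.47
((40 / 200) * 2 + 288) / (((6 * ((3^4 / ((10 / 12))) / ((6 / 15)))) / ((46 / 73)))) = 33166 / 266085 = 0.12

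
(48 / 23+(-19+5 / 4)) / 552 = -1441 / 50784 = -0.03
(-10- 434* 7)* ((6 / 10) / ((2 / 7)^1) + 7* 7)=-778764 / 5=-155752.80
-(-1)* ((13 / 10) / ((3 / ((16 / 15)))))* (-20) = -416 / 45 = -9.24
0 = 0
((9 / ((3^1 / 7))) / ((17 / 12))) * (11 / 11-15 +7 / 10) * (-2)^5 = 6308.89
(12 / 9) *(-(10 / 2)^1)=-6.67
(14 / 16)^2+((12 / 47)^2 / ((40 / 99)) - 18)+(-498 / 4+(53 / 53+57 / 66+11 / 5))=-1069229081 / 7775680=-137.51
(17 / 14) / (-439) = -17 / 6146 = -0.00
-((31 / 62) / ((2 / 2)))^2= -1 / 4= -0.25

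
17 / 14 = 1.21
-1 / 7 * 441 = -63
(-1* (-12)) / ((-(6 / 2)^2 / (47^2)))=-8836 / 3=-2945.33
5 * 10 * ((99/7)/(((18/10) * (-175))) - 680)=-34002.24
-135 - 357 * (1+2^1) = -1206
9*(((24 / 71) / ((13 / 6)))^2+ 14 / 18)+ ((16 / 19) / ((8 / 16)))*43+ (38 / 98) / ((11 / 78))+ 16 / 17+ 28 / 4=13397712993180 / 148318283113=90.33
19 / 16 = 1.19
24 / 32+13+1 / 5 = 279 / 20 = 13.95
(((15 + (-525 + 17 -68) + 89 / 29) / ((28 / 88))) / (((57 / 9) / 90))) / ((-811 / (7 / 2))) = 48054600 / 446861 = 107.54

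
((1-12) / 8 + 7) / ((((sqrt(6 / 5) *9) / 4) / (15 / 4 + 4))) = 17.69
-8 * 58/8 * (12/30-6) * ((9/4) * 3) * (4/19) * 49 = 2148552/95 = 22616.34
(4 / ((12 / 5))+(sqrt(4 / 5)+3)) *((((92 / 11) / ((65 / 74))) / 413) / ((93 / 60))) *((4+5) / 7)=0.11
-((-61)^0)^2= -1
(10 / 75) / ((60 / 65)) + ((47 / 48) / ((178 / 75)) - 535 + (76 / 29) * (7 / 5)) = -1972695953 / 3716640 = -530.77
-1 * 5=-5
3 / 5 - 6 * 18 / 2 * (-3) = 813 / 5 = 162.60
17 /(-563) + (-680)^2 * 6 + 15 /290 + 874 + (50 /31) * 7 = 2809349163769 /1012274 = 2775285.31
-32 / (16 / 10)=-20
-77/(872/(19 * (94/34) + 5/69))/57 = -0.08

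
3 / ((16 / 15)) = 45 / 16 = 2.81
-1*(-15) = 15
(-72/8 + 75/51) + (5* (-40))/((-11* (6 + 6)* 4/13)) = -2923/1122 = -2.61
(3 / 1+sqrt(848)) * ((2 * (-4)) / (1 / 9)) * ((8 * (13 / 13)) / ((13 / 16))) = -36864 * sqrt(53) / 13 -27648 / 13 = -22770.92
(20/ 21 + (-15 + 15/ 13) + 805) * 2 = 432490/ 273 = 1584.21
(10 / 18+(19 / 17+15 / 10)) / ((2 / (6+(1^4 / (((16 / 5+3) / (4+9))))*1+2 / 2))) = 45637 / 3162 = 14.43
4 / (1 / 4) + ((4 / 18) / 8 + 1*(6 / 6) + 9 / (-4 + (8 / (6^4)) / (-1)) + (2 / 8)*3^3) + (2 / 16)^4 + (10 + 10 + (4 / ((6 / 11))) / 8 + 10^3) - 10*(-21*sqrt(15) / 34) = 105*sqrt(15) / 17 + 24940296913 / 23924736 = 1066.37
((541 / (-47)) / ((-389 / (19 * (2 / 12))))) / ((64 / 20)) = 51395 / 1755168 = 0.03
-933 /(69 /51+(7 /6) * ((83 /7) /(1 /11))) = -95166 /15659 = -6.08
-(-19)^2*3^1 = -1083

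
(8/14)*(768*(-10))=-30720/7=-4388.57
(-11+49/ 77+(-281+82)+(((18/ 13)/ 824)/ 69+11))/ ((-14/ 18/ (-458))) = -553988933163/ 4742738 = -116807.83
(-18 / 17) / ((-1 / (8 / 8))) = 18 / 17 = 1.06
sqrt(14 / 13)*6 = 6*sqrt(182) / 13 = 6.23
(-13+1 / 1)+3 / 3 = -11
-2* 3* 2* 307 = -3684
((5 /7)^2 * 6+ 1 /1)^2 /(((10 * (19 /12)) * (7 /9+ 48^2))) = 2138454 /4731374585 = 0.00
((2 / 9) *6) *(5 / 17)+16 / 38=788 / 969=0.81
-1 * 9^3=-729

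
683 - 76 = 607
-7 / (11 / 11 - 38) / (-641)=-7 / 23717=-0.00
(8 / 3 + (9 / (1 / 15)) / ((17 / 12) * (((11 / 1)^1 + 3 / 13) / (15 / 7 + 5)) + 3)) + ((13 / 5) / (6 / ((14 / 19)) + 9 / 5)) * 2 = 29.01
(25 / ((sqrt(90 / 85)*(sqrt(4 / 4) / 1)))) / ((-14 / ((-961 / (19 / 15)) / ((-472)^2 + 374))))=120125*sqrt(34) / 118720056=0.01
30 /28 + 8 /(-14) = 1 /2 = 0.50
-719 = -719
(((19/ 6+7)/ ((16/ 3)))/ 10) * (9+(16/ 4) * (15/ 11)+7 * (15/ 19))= 15921/ 4180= 3.81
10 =10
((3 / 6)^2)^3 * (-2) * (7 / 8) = -7 / 256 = -0.03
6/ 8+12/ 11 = 81/ 44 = 1.84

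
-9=-9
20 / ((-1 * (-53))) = 20 / 53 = 0.38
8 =8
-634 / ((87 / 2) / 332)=-420976 / 87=-4838.80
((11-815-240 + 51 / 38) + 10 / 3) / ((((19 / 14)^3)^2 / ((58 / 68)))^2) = -706152464198525851136 / 36459936661776870153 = -19.37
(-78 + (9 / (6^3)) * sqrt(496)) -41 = -118.07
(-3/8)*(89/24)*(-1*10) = 445/32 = 13.91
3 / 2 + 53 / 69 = 313 / 138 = 2.27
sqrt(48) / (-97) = -4 * sqrt(3) / 97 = -0.07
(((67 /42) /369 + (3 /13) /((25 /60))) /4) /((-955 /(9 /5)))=-562283 /2137863000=-0.00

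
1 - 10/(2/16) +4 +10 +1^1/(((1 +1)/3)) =-127/2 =-63.50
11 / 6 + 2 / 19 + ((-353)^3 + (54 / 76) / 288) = -160464485015 / 3648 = -43986975.06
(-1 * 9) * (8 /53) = -72 /53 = -1.36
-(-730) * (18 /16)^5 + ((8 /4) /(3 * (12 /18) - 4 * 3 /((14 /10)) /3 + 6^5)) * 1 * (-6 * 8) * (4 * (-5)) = 195542919995 /148619264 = 1315.73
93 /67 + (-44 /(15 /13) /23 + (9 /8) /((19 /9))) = 923987 /3513480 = 0.26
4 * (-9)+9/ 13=-35.31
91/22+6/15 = 4.54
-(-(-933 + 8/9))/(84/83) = -696287/756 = -921.01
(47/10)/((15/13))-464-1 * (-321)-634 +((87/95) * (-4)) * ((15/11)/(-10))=-24215591/31350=-772.43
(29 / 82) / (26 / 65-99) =-5 / 1394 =-0.00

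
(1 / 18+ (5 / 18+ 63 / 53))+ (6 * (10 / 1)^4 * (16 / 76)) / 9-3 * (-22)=1481328 / 1007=1471.03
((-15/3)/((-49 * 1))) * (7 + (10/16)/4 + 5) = 1945/1568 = 1.24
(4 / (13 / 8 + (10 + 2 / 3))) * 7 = 672 / 295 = 2.28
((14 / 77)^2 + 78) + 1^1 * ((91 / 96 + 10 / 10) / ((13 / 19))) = 12213529 / 151008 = 80.88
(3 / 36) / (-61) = -1 / 732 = -0.00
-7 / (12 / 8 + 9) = -0.67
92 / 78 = 46 / 39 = 1.18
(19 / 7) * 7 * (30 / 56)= 285 / 28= 10.18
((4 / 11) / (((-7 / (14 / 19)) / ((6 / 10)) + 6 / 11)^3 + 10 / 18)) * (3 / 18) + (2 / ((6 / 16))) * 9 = 49300015008 / 1027084009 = 48.00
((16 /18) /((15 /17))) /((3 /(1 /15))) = 136 /6075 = 0.02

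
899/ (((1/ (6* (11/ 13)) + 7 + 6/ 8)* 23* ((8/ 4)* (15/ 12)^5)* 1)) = 60758016/ 75396875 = 0.81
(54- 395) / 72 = -341 / 72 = -4.74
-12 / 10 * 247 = -1482 / 5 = -296.40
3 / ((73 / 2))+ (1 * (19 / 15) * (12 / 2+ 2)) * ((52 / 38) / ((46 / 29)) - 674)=-6821.04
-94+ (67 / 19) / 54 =-96377 / 1026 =-93.93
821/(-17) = -821/17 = -48.29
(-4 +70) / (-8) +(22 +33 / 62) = 1771 / 124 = 14.28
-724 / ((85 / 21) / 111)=-1687644 / 85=-19854.64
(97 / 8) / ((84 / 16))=97 / 42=2.31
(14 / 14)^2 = 1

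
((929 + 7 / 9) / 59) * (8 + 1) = 8368 / 59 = 141.83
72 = 72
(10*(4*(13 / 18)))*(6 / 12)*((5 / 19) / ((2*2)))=325 / 342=0.95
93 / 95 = 0.98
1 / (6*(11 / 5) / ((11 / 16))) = 5 / 96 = 0.05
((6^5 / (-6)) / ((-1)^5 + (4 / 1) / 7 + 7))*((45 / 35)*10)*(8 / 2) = -233280 / 23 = -10142.61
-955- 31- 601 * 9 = -6395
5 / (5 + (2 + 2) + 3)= 5 / 12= 0.42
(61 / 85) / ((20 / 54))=1647 / 850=1.94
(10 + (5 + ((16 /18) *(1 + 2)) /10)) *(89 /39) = 20381 /585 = 34.84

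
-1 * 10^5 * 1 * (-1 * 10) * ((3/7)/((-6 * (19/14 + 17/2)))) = -500000/69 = -7246.38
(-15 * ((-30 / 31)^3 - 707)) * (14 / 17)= 8744.73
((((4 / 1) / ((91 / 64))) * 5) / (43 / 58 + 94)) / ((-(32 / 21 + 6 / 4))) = -89088 / 1814449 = -0.05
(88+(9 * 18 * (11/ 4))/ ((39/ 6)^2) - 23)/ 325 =12767/ 54925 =0.23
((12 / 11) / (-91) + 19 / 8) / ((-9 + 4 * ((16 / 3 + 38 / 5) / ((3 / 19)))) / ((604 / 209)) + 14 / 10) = 128581785 / 6075875806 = 0.02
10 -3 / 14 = 137 / 14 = 9.79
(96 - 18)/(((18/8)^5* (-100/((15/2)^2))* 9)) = -1664/19683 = -0.08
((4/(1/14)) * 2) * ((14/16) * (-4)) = -392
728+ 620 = 1348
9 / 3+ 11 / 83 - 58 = -4554 / 83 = -54.87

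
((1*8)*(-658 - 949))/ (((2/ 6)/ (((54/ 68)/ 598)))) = -51.22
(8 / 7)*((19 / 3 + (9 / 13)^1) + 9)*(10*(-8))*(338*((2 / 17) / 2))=-29131.65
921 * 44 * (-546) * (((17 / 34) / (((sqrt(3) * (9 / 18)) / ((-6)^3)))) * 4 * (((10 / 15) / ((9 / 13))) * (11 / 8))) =8437420992 * sqrt(3) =14614041842.99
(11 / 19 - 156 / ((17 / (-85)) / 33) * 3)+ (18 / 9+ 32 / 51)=74829287 / 969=77223.21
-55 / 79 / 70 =-11 / 1106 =-0.01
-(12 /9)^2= -16 /9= -1.78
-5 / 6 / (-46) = 5 / 276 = 0.02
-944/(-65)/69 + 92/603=327284/901485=0.36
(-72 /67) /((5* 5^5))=-72 /1046875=-0.00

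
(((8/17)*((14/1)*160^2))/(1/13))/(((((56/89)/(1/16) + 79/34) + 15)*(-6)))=-663470080/49731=-13341.18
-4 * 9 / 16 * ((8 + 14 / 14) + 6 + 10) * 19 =-4275 / 4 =-1068.75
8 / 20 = 0.40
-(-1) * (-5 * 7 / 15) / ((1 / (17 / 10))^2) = -2023 / 300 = -6.74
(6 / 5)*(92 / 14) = 276 / 35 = 7.89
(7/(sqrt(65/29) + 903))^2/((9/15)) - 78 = -65422918438972457/838756441598424 - 2138605*sqrt(1885)/279585480532808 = -78.00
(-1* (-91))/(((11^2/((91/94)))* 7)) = 1183/11374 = 0.10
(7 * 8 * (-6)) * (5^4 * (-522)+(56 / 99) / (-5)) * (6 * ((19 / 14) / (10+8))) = 49590017.20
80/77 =1.04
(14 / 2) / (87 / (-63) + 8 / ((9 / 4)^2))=3969 / 113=35.12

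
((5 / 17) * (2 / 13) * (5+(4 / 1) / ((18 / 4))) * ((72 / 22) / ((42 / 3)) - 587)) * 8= -191567440 / 153153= -1250.82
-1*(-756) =756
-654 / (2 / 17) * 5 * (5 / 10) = -27795 / 2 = -13897.50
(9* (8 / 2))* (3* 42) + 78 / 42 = 31765 / 7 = 4537.86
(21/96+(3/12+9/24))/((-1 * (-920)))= 27/29440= 0.00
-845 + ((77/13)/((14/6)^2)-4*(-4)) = -75340/91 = -827.91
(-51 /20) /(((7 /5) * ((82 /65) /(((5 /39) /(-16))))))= 425 /36736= 0.01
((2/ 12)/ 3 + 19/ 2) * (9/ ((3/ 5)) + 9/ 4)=989/ 6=164.83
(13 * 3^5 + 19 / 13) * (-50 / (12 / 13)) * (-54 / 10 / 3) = 308145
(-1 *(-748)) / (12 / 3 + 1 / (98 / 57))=73304 / 449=163.26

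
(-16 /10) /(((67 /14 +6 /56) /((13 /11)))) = -2912 /7535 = -0.39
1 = 1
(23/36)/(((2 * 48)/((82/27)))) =943/46656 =0.02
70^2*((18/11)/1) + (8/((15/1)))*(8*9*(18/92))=10152504/1265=8025.69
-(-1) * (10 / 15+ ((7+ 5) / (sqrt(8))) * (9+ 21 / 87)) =2 / 3+ 804 * sqrt(2) / 29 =39.87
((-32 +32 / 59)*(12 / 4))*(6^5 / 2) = -21648384 / 59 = -366921.76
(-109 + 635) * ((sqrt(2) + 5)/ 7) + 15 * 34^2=526 * sqrt(2)/ 7 + 124010/ 7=17821.98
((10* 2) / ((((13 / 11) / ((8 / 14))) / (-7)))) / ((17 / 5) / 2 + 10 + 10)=-8800 / 2821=-3.12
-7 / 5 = -1.40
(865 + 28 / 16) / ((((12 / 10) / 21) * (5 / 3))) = 72807 / 8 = 9100.88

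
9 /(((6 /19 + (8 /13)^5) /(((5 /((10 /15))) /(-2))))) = -190473309 /2280280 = -83.53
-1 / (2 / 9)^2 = -20.25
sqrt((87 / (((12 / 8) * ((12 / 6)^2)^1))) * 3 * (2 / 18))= sqrt(174) / 6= 2.20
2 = 2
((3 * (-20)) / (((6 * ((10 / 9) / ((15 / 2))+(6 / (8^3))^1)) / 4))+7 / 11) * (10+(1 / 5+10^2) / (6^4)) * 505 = -1333829715103 / 1050192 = -1270081.77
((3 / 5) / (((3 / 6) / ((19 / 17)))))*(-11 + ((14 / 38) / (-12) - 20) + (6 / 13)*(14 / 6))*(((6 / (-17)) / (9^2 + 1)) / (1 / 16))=2130792 / 770185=2.77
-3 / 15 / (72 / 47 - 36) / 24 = 47 / 194400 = 0.00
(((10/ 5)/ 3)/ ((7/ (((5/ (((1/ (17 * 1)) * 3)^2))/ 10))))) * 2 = 578/ 189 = 3.06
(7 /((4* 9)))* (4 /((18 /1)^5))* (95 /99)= 665 /1683605088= 0.00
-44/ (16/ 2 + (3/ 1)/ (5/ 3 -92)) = -5.52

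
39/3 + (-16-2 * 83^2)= -13781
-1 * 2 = -2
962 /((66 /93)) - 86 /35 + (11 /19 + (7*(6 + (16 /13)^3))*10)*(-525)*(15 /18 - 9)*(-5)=-379679126247271 /32142110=-11812514.06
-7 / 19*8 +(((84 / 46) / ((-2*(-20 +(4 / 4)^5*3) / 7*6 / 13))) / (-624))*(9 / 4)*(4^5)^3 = -23429404040 / 7429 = -3153776.29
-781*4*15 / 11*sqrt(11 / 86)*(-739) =1574070*sqrt(946) / 43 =1125903.46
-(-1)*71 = 71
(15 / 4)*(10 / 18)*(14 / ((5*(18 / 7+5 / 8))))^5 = 74049191673856 / 68912248837125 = 1.07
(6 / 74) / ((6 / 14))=7 / 37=0.19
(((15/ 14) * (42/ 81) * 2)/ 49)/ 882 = 5/ 194481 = 0.00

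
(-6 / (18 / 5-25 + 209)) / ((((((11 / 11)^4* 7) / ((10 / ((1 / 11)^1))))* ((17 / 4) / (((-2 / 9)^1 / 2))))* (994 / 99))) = 36300 / 27738067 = 0.00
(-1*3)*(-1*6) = 18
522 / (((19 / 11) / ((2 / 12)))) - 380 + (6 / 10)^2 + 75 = -120779 / 475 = -254.27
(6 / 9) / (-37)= -2 / 111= -0.02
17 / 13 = 1.31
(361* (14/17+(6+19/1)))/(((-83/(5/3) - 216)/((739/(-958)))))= 585579905/21644094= 27.05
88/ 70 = 44/ 35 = 1.26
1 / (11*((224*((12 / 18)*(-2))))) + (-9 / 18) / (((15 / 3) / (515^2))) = -261405763 / 9856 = -26522.50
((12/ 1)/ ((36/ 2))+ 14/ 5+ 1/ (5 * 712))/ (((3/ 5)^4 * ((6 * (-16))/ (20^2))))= -115709375/ 1038096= -111.46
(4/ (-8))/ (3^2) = -1/ 18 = -0.06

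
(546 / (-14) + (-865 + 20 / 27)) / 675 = -24388 / 18225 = -1.34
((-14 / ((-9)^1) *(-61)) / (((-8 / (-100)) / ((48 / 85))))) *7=-239120 / 51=-4688.63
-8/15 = -0.53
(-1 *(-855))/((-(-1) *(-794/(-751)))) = 642105/794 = 808.70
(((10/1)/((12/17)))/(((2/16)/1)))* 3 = 340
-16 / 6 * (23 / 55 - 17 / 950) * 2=-33464 / 15675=-2.13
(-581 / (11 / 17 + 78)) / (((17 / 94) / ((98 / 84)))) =-27307 / 573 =-47.66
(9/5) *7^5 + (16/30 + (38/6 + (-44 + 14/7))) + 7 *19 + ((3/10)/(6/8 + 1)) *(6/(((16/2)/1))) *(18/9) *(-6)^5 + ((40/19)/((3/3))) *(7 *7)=28454.08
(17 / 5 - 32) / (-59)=143 / 295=0.48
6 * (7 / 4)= 21 / 2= 10.50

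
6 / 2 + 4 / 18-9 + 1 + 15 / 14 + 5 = 163 / 126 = 1.29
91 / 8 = 11.38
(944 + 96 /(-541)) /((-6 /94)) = -23998576 /1623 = -14786.55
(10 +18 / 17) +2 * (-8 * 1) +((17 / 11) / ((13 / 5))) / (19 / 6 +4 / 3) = -4.81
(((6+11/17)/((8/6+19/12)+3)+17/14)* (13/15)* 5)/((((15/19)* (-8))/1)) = -9757241/6083280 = -1.60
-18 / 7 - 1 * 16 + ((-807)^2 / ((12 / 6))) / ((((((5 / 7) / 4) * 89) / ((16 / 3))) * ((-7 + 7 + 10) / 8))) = 1361255326 / 15575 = 87400.02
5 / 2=2.50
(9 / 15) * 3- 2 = -1 / 5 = -0.20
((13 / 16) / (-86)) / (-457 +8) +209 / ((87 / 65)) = 8393140171 / 53750688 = 156.15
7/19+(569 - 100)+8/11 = 98250/209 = 470.10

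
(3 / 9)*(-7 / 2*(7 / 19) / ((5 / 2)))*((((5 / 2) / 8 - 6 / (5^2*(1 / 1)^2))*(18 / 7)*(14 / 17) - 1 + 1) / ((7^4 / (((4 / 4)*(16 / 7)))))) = -348 / 13848625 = -0.00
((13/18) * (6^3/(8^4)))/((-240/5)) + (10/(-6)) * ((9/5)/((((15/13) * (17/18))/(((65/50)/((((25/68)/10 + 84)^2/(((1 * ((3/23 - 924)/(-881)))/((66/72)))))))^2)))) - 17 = -29513786859680460936849412710738417/1736024069837522932859616806912000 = -17.00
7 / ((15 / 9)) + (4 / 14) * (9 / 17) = 2589 / 595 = 4.35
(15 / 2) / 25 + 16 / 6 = 2.97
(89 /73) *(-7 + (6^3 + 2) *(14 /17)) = 261037 /1241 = 210.34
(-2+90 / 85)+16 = 256 / 17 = 15.06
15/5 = 3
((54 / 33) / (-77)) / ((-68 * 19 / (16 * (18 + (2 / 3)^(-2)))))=1458 / 273581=0.01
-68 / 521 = -0.13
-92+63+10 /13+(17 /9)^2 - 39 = -67037 /1053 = -63.66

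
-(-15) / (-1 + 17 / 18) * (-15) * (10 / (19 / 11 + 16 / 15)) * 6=40095000 / 461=86973.97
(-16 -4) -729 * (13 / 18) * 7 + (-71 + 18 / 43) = -324743 / 86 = -3776.08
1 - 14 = -13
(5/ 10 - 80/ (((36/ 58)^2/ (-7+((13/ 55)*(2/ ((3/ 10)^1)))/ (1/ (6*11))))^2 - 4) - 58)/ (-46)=99821500323/ 122447964604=0.82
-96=-96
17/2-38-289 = -318.50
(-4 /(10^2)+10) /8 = 249 /200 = 1.24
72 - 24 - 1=47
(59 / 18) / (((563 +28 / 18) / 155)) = 9145 / 10162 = 0.90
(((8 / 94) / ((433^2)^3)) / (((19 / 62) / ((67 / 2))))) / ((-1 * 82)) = -4154 / 241302984675517330597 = -0.00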